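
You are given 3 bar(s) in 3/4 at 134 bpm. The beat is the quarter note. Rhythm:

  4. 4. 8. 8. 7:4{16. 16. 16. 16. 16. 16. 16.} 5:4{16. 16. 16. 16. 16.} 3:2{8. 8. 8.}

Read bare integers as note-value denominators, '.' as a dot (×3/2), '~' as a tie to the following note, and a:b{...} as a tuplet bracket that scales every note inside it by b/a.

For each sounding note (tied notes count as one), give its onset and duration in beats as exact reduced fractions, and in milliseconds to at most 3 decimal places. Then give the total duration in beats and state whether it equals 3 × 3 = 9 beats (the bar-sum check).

1) 0.0ms=0b +671.642ms=3/2b
2) 671.642ms=3/2b +671.642ms=3/2b
3) 1343.284ms=3b +335.821ms=3/4b
4) 1679.104ms=15/4b +335.821ms=3/4b
5) 2014.925ms=9/2b +95.949ms=3/14b
6) 2110.874ms=33/7b +95.949ms=3/14b
7) 2206.823ms=69/14b +95.949ms=3/14b
8) 2302.772ms=36/7b +95.949ms=3/14b
9) 2398.721ms=75/14b +95.949ms=3/14b
10) 2494.67ms=39/7b +95.949ms=3/14b
11) 2590.618ms=81/14b +95.949ms=3/14b
12) 2686.567ms=6b +134.328ms=3/10b
13) 2820.896ms=63/10b +134.328ms=3/10b
14) 2955.224ms=33/5b +134.328ms=3/10b
15) 3089.552ms=69/10b +134.328ms=3/10b
16) 3223.881ms=36/5b +134.328ms=3/10b
17) 3358.209ms=15/2b +223.881ms=1/2b
18) 3582.09ms=8b +223.881ms=1/2b
19) 3805.97ms=17/2b +223.881ms=1/2b
Σ=9b of 9 (134bpm 3/4) — PASS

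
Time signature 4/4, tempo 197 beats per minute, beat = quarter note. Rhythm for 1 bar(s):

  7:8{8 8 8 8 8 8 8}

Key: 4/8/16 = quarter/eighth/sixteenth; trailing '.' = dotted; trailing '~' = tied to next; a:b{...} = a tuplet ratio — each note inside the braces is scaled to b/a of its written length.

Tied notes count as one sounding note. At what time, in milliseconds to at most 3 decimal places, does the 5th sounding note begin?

1. 0.0ms @ 0 + 174.039ms (4/7)
2. 174.039ms @ 4/7 + 174.039ms (4/7)
3. 348.078ms @ 8/7 + 174.039ms (4/7)
4. 522.117ms @ 12/7 + 174.039ms (4/7)
5. 696.157ms @ 16/7 + 174.039ms (4/7)
6. 870.196ms @ 20/7 + 174.039ms (4/7)
7. 1044.235ms @ 24/7 + 174.039ms (4/7)

note 5 onset = 16/7b = 696.157ms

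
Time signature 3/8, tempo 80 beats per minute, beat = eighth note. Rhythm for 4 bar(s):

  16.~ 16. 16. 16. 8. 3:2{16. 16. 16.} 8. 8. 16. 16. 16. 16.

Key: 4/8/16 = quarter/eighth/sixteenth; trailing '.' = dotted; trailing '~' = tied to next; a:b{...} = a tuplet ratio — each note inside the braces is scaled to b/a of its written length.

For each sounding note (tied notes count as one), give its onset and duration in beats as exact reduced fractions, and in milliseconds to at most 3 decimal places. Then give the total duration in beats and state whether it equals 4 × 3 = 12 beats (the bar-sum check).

1) 0.0ms=0b +1125.0ms=3/2b
2) 1125.0ms=3/2b +562.5ms=3/4b
3) 1687.5ms=9/4b +562.5ms=3/4b
4) 2250.0ms=3b +1125.0ms=3/2b
5) 3375.0ms=9/2b +375.0ms=1/2b
6) 3750.0ms=5b +375.0ms=1/2b
7) 4125.0ms=11/2b +375.0ms=1/2b
8) 4500.0ms=6b +1125.0ms=3/2b
9) 5625.0ms=15/2b +1125.0ms=3/2b
10) 6750.0ms=9b +562.5ms=3/4b
11) 7312.5ms=39/4b +562.5ms=3/4b
12) 7875.0ms=21/2b +562.5ms=3/4b
13) 8437.5ms=45/4b +562.5ms=3/4b
Σ=12b of 12 (80bpm 3/8) — PASS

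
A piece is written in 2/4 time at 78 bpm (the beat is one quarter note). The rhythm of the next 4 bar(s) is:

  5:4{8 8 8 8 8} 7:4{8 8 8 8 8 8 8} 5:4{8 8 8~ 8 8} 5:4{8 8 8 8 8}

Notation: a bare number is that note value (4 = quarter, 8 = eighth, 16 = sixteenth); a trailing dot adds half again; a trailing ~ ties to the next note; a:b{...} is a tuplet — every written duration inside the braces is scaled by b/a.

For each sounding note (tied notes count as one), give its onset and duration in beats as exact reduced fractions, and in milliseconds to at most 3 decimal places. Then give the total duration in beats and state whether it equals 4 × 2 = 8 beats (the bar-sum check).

1) 0.0ms=0b +307.692ms=2/5b
2) 307.692ms=2/5b +307.692ms=2/5b
3) 615.385ms=4/5b +307.692ms=2/5b
4) 923.077ms=6/5b +307.692ms=2/5b
5) 1230.769ms=8/5b +307.692ms=2/5b
6) 1538.462ms=2b +219.78ms=2/7b
7) 1758.242ms=16/7b +219.78ms=2/7b
8) 1978.022ms=18/7b +219.78ms=2/7b
9) 2197.802ms=20/7b +219.78ms=2/7b
10) 2417.582ms=22/7b +219.78ms=2/7b
11) 2637.363ms=24/7b +219.78ms=2/7b
12) 2857.143ms=26/7b +219.78ms=2/7b
13) 3076.923ms=4b +307.692ms=2/5b
14) 3384.615ms=22/5b +307.692ms=2/5b
15) 3692.308ms=24/5b +615.385ms=4/5b
16) 4307.692ms=28/5b +307.692ms=2/5b
17) 4615.385ms=6b +307.692ms=2/5b
18) 4923.077ms=32/5b +307.692ms=2/5b
19) 5230.769ms=34/5b +307.692ms=2/5b
20) 5538.462ms=36/5b +307.692ms=2/5b
21) 5846.154ms=38/5b +307.692ms=2/5b
Σ=8b of 8 (78bpm 2/4) — PASS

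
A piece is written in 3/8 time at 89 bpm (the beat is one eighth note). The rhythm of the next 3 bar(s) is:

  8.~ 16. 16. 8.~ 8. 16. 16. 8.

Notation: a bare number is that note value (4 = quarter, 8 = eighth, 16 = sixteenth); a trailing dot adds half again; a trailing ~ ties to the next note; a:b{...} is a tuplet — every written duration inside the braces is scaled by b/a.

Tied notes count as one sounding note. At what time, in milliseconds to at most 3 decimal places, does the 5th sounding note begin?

note 5 onset = 27/4b = 4550.562ms

1. 0.0ms @ 0 + 1516.854ms (9/4)
2. 1516.854ms @ 9/4 + 505.618ms (3/4)
3. 2022.472ms @ 3 + 2022.472ms (3)
4. 4044.944ms @ 6 + 505.618ms (3/4)
5. 4550.562ms @ 27/4 + 505.618ms (3/4)
6. 5056.18ms @ 15/2 + 1011.236ms (3/2)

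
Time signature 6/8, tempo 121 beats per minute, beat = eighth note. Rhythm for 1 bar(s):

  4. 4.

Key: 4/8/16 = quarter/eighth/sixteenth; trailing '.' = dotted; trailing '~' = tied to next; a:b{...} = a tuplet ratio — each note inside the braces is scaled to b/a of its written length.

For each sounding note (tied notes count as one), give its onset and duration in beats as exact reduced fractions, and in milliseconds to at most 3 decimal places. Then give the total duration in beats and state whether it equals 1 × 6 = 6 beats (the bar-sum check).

1) 0.0ms=0b +1487.603ms=3b
2) 1487.603ms=3b +1487.603ms=3b
Σ=6b of 6 (121bpm 6/8) — PASS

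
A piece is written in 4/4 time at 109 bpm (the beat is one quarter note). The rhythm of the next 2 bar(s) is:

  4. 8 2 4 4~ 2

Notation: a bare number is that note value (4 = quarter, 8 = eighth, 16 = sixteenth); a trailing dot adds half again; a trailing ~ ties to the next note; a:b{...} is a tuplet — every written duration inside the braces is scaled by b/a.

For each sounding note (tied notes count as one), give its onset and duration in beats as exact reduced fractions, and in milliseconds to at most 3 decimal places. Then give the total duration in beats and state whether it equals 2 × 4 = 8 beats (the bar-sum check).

1) 0.0ms=0b +825.688ms=3/2b
2) 825.688ms=3/2b +275.229ms=1/2b
3) 1100.917ms=2b +1100.917ms=2b
4) 2201.835ms=4b +550.459ms=1b
5) 2752.294ms=5b +1651.376ms=3b
Σ=8b of 8 (109bpm 4/4) — PASS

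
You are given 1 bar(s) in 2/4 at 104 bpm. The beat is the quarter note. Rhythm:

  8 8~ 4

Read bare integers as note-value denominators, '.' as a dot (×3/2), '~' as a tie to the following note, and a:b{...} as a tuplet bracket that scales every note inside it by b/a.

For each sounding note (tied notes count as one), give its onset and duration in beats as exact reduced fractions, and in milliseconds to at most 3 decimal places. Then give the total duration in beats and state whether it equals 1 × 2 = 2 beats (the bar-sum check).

1) 0.0ms=0b +288.462ms=1/2b
2) 288.462ms=1/2b +865.385ms=3/2b
Σ=2b of 2 (104bpm 2/4) — PASS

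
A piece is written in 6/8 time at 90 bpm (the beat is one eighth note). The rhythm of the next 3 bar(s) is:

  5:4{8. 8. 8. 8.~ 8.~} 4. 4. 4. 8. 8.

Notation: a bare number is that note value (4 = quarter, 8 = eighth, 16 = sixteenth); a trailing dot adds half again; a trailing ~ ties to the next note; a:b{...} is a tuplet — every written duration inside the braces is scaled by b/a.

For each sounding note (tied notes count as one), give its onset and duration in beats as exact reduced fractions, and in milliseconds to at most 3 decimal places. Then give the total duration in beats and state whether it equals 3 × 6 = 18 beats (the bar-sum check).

1) 0.0ms=0b +800.0ms=6/5b
2) 800.0ms=6/5b +800.0ms=6/5b
3) 1600.0ms=12/5b +800.0ms=6/5b
4) 2400.0ms=18/5b +3600.0ms=27/5b
5) 6000.0ms=9b +2000.0ms=3b
6) 8000.0ms=12b +2000.0ms=3b
7) 10000.0ms=15b +1000.0ms=3/2b
8) 11000.0ms=33/2b +1000.0ms=3/2b
Σ=18b of 18 (90bpm 6/8) — PASS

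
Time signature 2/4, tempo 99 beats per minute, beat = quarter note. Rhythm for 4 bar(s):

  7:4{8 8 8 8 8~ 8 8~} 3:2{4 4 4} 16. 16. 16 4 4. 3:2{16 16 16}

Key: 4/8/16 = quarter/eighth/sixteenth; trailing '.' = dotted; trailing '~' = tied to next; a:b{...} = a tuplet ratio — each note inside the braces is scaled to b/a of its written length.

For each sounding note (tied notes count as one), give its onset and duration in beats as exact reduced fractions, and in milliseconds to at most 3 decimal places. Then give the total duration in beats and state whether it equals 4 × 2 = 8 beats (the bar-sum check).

1) 0.0ms=0b +173.16ms=2/7b
2) 173.16ms=2/7b +173.16ms=2/7b
3) 346.32ms=4/7b +173.16ms=2/7b
4) 519.481ms=6/7b +173.16ms=2/7b
5) 692.641ms=8/7b +346.32ms=4/7b
6) 1038.961ms=12/7b +577.201ms=20/21b
7) 1616.162ms=8/3b +404.04ms=2/3b
8) 2020.202ms=10/3b +404.04ms=2/3b
9) 2424.242ms=4b +227.273ms=3/8b
10) 2651.515ms=35/8b +227.273ms=3/8b
11) 2878.788ms=19/4b +151.515ms=1/4b
12) 3030.303ms=5b +606.061ms=1b
13) 3636.364ms=6b +909.091ms=3/2b
14) 4545.455ms=15/2b +101.01ms=1/6b
15) 4646.465ms=23/3b +101.01ms=1/6b
16) 4747.475ms=47/6b +101.01ms=1/6b
Σ=8b of 8 (99bpm 2/4) — PASS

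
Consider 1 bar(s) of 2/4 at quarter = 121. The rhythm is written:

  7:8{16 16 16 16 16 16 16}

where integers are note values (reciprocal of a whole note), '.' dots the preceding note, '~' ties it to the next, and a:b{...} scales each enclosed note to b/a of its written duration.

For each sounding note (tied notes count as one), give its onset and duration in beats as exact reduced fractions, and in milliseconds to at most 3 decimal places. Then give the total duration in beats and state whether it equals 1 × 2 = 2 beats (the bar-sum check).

1) 0.0ms=0b +141.677ms=2/7b
2) 141.677ms=2/7b +141.677ms=2/7b
3) 283.353ms=4/7b +141.677ms=2/7b
4) 425.03ms=6/7b +141.677ms=2/7b
5) 566.706ms=8/7b +141.677ms=2/7b
6) 708.383ms=10/7b +141.677ms=2/7b
7) 850.059ms=12/7b +141.677ms=2/7b
Σ=2b of 2 (121bpm 2/4) — PASS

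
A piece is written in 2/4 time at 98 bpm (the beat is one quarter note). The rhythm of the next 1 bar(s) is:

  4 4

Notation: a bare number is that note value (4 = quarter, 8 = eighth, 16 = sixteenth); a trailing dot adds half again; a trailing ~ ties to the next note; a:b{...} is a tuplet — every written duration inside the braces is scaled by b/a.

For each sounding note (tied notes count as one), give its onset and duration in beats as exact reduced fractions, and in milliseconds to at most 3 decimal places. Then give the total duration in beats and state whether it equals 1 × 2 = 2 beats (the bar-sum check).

1) 0.0ms=0b +612.245ms=1b
2) 612.245ms=1b +612.245ms=1b
Σ=2b of 2 (98bpm 2/4) — PASS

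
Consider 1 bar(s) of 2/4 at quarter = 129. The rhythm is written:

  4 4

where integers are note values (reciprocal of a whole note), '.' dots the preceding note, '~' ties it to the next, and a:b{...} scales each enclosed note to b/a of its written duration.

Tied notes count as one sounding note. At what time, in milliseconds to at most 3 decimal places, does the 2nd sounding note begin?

note 2 onset = 1b = 465.116ms

1. 0.0ms @ 0 + 465.116ms (1)
2. 465.116ms @ 1 + 465.116ms (1)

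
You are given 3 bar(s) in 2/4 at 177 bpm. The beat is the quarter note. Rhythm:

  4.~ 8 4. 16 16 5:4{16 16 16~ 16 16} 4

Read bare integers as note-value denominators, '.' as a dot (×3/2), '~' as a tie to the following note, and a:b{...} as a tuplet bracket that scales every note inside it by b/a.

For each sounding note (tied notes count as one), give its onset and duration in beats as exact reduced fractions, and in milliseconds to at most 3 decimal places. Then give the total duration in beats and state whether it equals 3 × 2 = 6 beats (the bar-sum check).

1) 0.0ms=0b +677.966ms=2b
2) 677.966ms=2b +508.475ms=3/2b
3) 1186.441ms=7/2b +84.746ms=1/4b
4) 1271.186ms=15/4b +84.746ms=1/4b
5) 1355.932ms=4b +67.797ms=1/5b
6) 1423.729ms=21/5b +67.797ms=1/5b
7) 1491.525ms=22/5b +135.593ms=2/5b
8) 1627.119ms=24/5b +67.797ms=1/5b
9) 1694.915ms=5b +338.983ms=1b
Σ=6b of 6 (177bpm 2/4) — PASS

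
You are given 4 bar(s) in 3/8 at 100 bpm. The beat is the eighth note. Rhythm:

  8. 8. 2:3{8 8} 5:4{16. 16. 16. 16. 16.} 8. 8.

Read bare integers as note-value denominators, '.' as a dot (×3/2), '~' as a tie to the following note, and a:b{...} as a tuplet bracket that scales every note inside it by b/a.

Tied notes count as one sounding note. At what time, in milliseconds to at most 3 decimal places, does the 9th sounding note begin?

1. 0.0ms @ 0 + 900.0ms (3/2)
2. 900.0ms @ 3/2 + 900.0ms (3/2)
3. 1800.0ms @ 3 + 900.0ms (3/2)
4. 2700.0ms @ 9/2 + 900.0ms (3/2)
5. 3600.0ms @ 6 + 360.0ms (3/5)
6. 3960.0ms @ 33/5 + 360.0ms (3/5)
7. 4320.0ms @ 36/5 + 360.0ms (3/5)
8. 4680.0ms @ 39/5 + 360.0ms (3/5)
9. 5040.0ms @ 42/5 + 360.0ms (3/5)
10. 5400.0ms @ 9 + 900.0ms (3/2)
11. 6300.0ms @ 21/2 + 900.0ms (3/2)

note 9 onset = 42/5b = 5040.0ms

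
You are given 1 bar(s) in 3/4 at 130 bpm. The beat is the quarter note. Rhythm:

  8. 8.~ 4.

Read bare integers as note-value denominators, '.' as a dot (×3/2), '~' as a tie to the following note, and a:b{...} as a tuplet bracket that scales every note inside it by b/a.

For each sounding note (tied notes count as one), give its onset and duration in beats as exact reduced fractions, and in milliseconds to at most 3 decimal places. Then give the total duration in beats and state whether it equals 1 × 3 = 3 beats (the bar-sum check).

1) 0.0ms=0b +346.154ms=3/4b
2) 346.154ms=3/4b +1038.462ms=9/4b
Σ=3b of 3 (130bpm 3/4) — PASS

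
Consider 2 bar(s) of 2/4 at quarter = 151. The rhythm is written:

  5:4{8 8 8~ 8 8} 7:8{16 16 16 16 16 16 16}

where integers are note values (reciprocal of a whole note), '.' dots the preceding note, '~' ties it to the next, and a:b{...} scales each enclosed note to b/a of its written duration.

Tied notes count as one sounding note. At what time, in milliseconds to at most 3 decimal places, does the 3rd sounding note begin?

1. 0.0ms @ 0 + 158.94ms (2/5)
2. 158.94ms @ 2/5 + 158.94ms (2/5)
3. 317.881ms @ 4/5 + 317.881ms (4/5)
4. 635.762ms @ 8/5 + 158.94ms (2/5)
5. 794.702ms @ 2 + 113.529ms (2/7)
6. 908.231ms @ 16/7 + 113.529ms (2/7)
7. 1021.76ms @ 18/7 + 113.529ms (2/7)
8. 1135.289ms @ 20/7 + 113.529ms (2/7)
9. 1248.817ms @ 22/7 + 113.529ms (2/7)
10. 1362.346ms @ 24/7 + 113.529ms (2/7)
11. 1475.875ms @ 26/7 + 113.529ms (2/7)

note 3 onset = 4/5b = 317.881ms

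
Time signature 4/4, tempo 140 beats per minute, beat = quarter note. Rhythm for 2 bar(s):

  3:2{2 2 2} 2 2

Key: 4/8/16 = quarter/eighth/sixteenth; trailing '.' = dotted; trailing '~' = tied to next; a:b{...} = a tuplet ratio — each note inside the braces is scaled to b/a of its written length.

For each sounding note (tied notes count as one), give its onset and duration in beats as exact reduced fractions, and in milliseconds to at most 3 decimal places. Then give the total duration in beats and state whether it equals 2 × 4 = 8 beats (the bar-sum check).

1) 0.0ms=0b +571.429ms=4/3b
2) 571.429ms=4/3b +571.429ms=4/3b
3) 1142.857ms=8/3b +571.429ms=4/3b
4) 1714.286ms=4b +857.143ms=2b
5) 2571.429ms=6b +857.143ms=2b
Σ=8b of 8 (140bpm 4/4) — PASS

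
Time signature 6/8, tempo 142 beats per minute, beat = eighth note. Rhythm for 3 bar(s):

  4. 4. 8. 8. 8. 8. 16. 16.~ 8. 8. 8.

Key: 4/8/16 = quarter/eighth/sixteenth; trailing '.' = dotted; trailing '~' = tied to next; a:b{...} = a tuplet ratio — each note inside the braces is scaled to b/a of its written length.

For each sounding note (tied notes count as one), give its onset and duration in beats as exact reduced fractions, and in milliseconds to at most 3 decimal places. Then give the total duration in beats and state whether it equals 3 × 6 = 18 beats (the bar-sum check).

1) 0.0ms=0b +1267.606ms=3b
2) 1267.606ms=3b +1267.606ms=3b
3) 2535.211ms=6b +633.803ms=3/2b
4) 3169.014ms=15/2b +633.803ms=3/2b
5) 3802.817ms=9b +633.803ms=3/2b
6) 4436.62ms=21/2b +633.803ms=3/2b
7) 5070.423ms=12b +316.901ms=3/4b
8) 5387.324ms=51/4b +950.704ms=9/4b
9) 6338.028ms=15b +633.803ms=3/2b
10) 6971.831ms=33/2b +633.803ms=3/2b
Σ=18b of 18 (142bpm 6/8) — PASS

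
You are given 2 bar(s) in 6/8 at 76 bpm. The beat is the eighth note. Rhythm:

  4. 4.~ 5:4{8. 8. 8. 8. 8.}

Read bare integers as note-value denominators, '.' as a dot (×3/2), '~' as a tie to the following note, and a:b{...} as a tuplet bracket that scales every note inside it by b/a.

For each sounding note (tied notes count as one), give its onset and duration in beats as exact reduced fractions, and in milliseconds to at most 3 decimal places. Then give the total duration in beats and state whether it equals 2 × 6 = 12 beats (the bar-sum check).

1) 0.0ms=0b +2368.421ms=3b
2) 2368.421ms=3b +3315.789ms=21/5b
3) 5684.211ms=36/5b +947.368ms=6/5b
4) 6631.579ms=42/5b +947.368ms=6/5b
5) 7578.947ms=48/5b +947.368ms=6/5b
6) 8526.316ms=54/5b +947.368ms=6/5b
Σ=12b of 12 (76bpm 6/8) — PASS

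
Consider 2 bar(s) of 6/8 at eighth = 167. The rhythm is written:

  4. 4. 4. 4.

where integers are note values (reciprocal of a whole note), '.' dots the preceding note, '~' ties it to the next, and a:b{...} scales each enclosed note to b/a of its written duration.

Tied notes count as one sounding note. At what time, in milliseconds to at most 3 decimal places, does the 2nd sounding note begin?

1. 0.0ms @ 0 + 1077.844ms (3)
2. 1077.844ms @ 3 + 1077.844ms (3)
3. 2155.689ms @ 6 + 1077.844ms (3)
4. 3233.533ms @ 9 + 1077.844ms (3)

note 2 onset = 3b = 1077.844ms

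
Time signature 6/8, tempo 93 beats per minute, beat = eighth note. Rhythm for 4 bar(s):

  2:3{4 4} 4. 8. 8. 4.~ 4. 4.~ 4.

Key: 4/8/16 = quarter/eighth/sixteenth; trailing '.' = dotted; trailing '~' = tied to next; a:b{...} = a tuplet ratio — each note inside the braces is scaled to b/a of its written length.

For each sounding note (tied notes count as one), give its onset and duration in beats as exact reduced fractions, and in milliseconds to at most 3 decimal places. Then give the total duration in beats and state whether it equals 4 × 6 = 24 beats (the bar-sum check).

1) 0.0ms=0b +1935.484ms=3b
2) 1935.484ms=3b +1935.484ms=3b
3) 3870.968ms=6b +1935.484ms=3b
4) 5806.452ms=9b +967.742ms=3/2b
5) 6774.194ms=21/2b +967.742ms=3/2b
6) 7741.935ms=12b +3870.968ms=6b
7) 11612.903ms=18b +3870.968ms=6b
Σ=24b of 24 (93bpm 6/8) — PASS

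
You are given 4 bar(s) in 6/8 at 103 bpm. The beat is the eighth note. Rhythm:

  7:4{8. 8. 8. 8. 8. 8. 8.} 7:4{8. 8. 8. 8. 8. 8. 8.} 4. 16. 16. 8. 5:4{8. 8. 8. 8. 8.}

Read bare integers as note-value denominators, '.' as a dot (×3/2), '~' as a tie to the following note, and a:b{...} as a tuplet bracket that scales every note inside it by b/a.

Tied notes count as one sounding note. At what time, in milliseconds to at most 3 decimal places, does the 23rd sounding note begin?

note 23 onset = 114/5b = 13281.553ms

1. 0.0ms @ 0 + 499.307ms (6/7)
2. 499.307ms @ 6/7 + 499.307ms (6/7)
3. 998.613ms @ 12/7 + 499.307ms (6/7)
4. 1497.92ms @ 18/7 + 499.307ms (6/7)
5. 1997.226ms @ 24/7 + 499.307ms (6/7)
6. 2496.533ms @ 30/7 + 499.307ms (6/7)
7. 2995.839ms @ 36/7 + 499.307ms (6/7)
8. 3495.146ms @ 6 + 499.307ms (6/7)
9. 3994.452ms @ 48/7 + 499.307ms (6/7)
10. 4493.759ms @ 54/7 + 499.307ms (6/7)
11. 4993.065ms @ 60/7 + 499.307ms (6/7)
12. 5492.372ms @ 66/7 + 499.307ms (6/7)
13. 5991.678ms @ 72/7 + 499.307ms (6/7)
14. 6490.985ms @ 78/7 + 499.307ms (6/7)
15. 6990.291ms @ 12 + 1747.573ms (3)
16. 8737.864ms @ 15 + 436.893ms (3/4)
17. 9174.757ms @ 63/4 + 436.893ms (3/4)
18. 9611.65ms @ 33/2 + 873.786ms (3/2)
19. 10485.437ms @ 18 + 699.029ms (6/5)
20. 11184.466ms @ 96/5 + 699.029ms (6/5)
21. 11883.495ms @ 102/5 + 699.029ms (6/5)
22. 12582.524ms @ 108/5 + 699.029ms (6/5)
23. 13281.553ms @ 114/5 + 699.029ms (6/5)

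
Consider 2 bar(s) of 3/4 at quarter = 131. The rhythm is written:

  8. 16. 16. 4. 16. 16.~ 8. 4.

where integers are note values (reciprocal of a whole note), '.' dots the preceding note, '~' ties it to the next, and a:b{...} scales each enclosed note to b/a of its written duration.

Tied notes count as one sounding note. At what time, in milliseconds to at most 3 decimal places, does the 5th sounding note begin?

1. 0.0ms @ 0 + 343.511ms (3/4)
2. 343.511ms @ 3/4 + 171.756ms (3/8)
3. 515.267ms @ 9/8 + 171.756ms (3/8)
4. 687.023ms @ 3/2 + 687.023ms (3/2)
5. 1374.046ms @ 3 + 171.756ms (3/8)
6. 1545.802ms @ 27/8 + 515.267ms (9/8)
7. 2061.069ms @ 9/2 + 687.023ms (3/2)

note 5 onset = 3b = 1374.046ms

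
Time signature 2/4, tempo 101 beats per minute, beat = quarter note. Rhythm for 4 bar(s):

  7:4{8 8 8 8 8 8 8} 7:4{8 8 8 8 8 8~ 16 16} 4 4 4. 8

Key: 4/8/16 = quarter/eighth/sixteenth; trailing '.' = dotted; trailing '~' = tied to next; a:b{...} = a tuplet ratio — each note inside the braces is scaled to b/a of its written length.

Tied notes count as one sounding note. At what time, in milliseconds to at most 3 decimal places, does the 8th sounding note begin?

1. 0.0ms @ 0 + 169.731ms (2/7)
2. 169.731ms @ 2/7 + 169.731ms (2/7)
3. 339.463ms @ 4/7 + 169.731ms (2/7)
4. 509.194ms @ 6/7 + 169.731ms (2/7)
5. 678.925ms @ 8/7 + 169.731ms (2/7)
6. 848.656ms @ 10/7 + 169.731ms (2/7)
7. 1018.388ms @ 12/7 + 169.731ms (2/7)
8. 1188.119ms @ 2 + 169.731ms (2/7)
9. 1357.85ms @ 16/7 + 169.731ms (2/7)
10. 1527.581ms @ 18/7 + 169.731ms (2/7)
11. 1697.313ms @ 20/7 + 169.731ms (2/7)
12. 1867.044ms @ 22/7 + 169.731ms (2/7)
13. 2036.775ms @ 24/7 + 254.597ms (3/7)
14. 2291.372ms @ 27/7 + 84.866ms (1/7)
15. 2376.238ms @ 4 + 594.059ms (1)
16. 2970.297ms @ 5 + 594.059ms (1)
17. 3564.356ms @ 6 + 891.089ms (3/2)
18. 4455.446ms @ 15/2 + 297.03ms (1/2)

note 8 onset = 2b = 1188.119ms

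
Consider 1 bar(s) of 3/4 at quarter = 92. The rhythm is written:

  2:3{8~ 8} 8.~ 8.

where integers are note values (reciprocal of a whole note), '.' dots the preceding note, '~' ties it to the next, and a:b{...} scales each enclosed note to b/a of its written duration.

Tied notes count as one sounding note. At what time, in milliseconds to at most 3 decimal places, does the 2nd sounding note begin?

1. 0.0ms @ 0 + 978.261ms (3/2)
2. 978.261ms @ 3/2 + 978.261ms (3/2)

note 2 onset = 3/2b = 978.261ms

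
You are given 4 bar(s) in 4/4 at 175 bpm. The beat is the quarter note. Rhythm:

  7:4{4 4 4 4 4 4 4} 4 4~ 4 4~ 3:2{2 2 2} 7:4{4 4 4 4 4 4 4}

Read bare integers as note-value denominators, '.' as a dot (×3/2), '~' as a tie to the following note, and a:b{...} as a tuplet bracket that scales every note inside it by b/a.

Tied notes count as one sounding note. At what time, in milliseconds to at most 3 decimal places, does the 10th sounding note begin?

1. 0.0ms @ 0 + 195.918ms (4/7)
2. 195.918ms @ 4/7 + 195.918ms (4/7)
3. 391.837ms @ 8/7 + 195.918ms (4/7)
4. 587.755ms @ 12/7 + 195.918ms (4/7)
5. 783.673ms @ 16/7 + 195.918ms (4/7)
6. 979.592ms @ 20/7 + 195.918ms (4/7)
7. 1175.51ms @ 24/7 + 195.918ms (4/7)
8. 1371.429ms @ 4 + 342.857ms (1)
9. 1714.286ms @ 5 + 685.714ms (2)
10. 2400.0ms @ 7 + 800.0ms (7/3)
11. 3200.0ms @ 28/3 + 457.143ms (4/3)
12. 3657.143ms @ 32/3 + 457.143ms (4/3)
13. 4114.286ms @ 12 + 195.918ms (4/7)
14. 4310.204ms @ 88/7 + 195.918ms (4/7)
15. 4506.122ms @ 92/7 + 195.918ms (4/7)
16. 4702.041ms @ 96/7 + 195.918ms (4/7)
17. 4897.959ms @ 100/7 + 195.918ms (4/7)
18. 5093.878ms @ 104/7 + 195.918ms (4/7)
19. 5289.796ms @ 108/7 + 195.918ms (4/7)

note 10 onset = 7b = 2400.0ms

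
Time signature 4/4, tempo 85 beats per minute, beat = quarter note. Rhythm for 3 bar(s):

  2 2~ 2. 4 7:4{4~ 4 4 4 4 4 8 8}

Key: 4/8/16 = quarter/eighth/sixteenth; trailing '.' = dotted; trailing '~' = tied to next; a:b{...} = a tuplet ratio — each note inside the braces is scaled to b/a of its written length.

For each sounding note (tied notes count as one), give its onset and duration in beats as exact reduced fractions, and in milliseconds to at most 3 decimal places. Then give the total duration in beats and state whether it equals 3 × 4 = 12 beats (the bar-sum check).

1) 0.0ms=0b +1411.765ms=2b
2) 1411.765ms=2b +3529.412ms=5b
3) 4941.176ms=7b +705.882ms=1b
4) 5647.059ms=8b +806.723ms=8/7b
5) 6453.782ms=64/7b +403.361ms=4/7b
6) 6857.143ms=68/7b +403.361ms=4/7b
7) 7260.504ms=72/7b +403.361ms=4/7b
8) 7663.866ms=76/7b +403.361ms=4/7b
9) 8067.227ms=80/7b +201.681ms=2/7b
10) 8268.908ms=82/7b +201.681ms=2/7b
Σ=12b of 12 (85bpm 4/4) — PASS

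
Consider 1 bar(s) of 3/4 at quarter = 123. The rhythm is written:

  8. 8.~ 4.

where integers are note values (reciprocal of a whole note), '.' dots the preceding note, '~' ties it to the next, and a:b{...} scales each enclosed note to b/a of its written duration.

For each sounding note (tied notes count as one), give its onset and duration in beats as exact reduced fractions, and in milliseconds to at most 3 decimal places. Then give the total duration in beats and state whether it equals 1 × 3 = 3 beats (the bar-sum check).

1) 0.0ms=0b +365.854ms=3/4b
2) 365.854ms=3/4b +1097.561ms=9/4b
Σ=3b of 3 (123bpm 3/4) — PASS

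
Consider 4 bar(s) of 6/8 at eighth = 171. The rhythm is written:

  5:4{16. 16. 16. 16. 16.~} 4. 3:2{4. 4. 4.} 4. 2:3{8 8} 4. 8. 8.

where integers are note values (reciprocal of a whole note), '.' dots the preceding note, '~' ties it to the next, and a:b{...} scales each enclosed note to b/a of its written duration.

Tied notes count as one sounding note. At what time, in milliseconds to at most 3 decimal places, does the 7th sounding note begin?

1. 0.0ms @ 0 + 210.526ms (3/5)
2. 210.526ms @ 3/5 + 210.526ms (3/5)
3. 421.053ms @ 6/5 + 210.526ms (3/5)
4. 631.579ms @ 9/5 + 210.526ms (3/5)
5. 842.105ms @ 12/5 + 1263.158ms (18/5)
6. 2105.263ms @ 6 + 701.754ms (2)
7. 2807.018ms @ 8 + 701.754ms (2)
8. 3508.772ms @ 10 + 701.754ms (2)
9. 4210.526ms @ 12 + 1052.632ms (3)
10. 5263.158ms @ 15 + 526.316ms (3/2)
11. 5789.474ms @ 33/2 + 526.316ms (3/2)
12. 6315.789ms @ 18 + 1052.632ms (3)
13. 7368.421ms @ 21 + 526.316ms (3/2)
14. 7894.737ms @ 45/2 + 526.316ms (3/2)

note 7 onset = 8b = 2807.018ms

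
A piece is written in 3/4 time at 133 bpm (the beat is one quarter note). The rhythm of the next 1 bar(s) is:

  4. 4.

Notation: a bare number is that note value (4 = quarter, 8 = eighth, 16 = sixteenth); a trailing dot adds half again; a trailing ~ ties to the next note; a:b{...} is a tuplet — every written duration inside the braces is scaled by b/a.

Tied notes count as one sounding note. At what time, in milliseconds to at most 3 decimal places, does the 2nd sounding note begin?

1. 0.0ms @ 0 + 676.692ms (3/2)
2. 676.692ms @ 3/2 + 676.692ms (3/2)

note 2 onset = 3/2b = 676.692ms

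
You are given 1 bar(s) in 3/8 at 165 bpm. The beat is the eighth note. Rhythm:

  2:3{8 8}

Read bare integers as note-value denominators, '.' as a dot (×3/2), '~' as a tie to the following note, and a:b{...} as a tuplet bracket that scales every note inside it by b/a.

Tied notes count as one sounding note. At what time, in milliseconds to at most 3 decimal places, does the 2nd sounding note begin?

1. 0.0ms @ 0 + 545.455ms (3/2)
2. 545.455ms @ 3/2 + 545.455ms (3/2)

note 2 onset = 3/2b = 545.455ms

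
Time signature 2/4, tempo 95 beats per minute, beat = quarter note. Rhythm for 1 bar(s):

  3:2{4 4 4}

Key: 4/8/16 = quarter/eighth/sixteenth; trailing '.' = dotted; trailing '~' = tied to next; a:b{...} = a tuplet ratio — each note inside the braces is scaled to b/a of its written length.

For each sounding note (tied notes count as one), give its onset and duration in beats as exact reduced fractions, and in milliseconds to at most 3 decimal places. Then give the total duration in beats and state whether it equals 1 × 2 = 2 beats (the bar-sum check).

1) 0.0ms=0b +421.053ms=2/3b
2) 421.053ms=2/3b +421.053ms=2/3b
3) 842.105ms=4/3b +421.053ms=2/3b
Σ=2b of 2 (95bpm 2/4) — PASS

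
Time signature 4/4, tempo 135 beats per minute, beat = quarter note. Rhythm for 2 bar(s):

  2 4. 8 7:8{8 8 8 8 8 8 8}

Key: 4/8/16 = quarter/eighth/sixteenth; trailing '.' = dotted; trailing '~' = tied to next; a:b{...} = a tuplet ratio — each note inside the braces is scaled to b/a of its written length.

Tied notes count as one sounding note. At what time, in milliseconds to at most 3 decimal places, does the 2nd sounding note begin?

1. 0.0ms @ 0 + 888.889ms (2)
2. 888.889ms @ 2 + 666.667ms (3/2)
3. 1555.556ms @ 7/2 + 222.222ms (1/2)
4. 1777.778ms @ 4 + 253.968ms (4/7)
5. 2031.746ms @ 32/7 + 253.968ms (4/7)
6. 2285.714ms @ 36/7 + 253.968ms (4/7)
7. 2539.683ms @ 40/7 + 253.968ms (4/7)
8. 2793.651ms @ 44/7 + 253.968ms (4/7)
9. 3047.619ms @ 48/7 + 253.968ms (4/7)
10. 3301.587ms @ 52/7 + 253.968ms (4/7)

note 2 onset = 2b = 888.889ms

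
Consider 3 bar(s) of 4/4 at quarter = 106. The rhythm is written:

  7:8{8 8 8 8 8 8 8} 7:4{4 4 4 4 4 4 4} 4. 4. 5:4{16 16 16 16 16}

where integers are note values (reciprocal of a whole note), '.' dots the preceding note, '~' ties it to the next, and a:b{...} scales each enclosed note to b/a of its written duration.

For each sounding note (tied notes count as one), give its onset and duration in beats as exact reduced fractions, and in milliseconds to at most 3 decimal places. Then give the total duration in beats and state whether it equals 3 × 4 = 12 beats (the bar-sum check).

1) 0.0ms=0b +323.45ms=4/7b
2) 323.45ms=4/7b +323.45ms=4/7b
3) 646.9ms=8/7b +323.45ms=4/7b
4) 970.35ms=12/7b +323.45ms=4/7b
5) 1293.801ms=16/7b +323.45ms=4/7b
6) 1617.251ms=20/7b +323.45ms=4/7b
7) 1940.701ms=24/7b +323.45ms=4/7b
8) 2264.151ms=4b +323.45ms=4/7b
9) 2587.601ms=32/7b +323.45ms=4/7b
10) 2911.051ms=36/7b +323.45ms=4/7b
11) 3234.501ms=40/7b +323.45ms=4/7b
12) 3557.951ms=44/7b +323.45ms=4/7b
13) 3881.402ms=48/7b +323.45ms=4/7b
14) 4204.852ms=52/7b +323.45ms=4/7b
15) 4528.302ms=8b +849.057ms=3/2b
16) 5377.358ms=19/2b +849.057ms=3/2b
17) 6226.415ms=11b +113.208ms=1/5b
18) 6339.623ms=56/5b +113.208ms=1/5b
19) 6452.83ms=57/5b +113.208ms=1/5b
20) 6566.038ms=58/5b +113.208ms=1/5b
21) 6679.245ms=59/5b +113.208ms=1/5b
Σ=12b of 12 (106bpm 4/4) — PASS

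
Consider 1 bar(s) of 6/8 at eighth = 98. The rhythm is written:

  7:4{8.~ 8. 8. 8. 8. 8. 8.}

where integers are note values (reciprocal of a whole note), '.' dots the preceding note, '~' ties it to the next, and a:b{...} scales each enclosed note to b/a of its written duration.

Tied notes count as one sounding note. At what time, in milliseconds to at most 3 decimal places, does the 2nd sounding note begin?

note 2 onset = 12/7b = 1049.563ms

1. 0.0ms @ 0 + 1049.563ms (12/7)
2. 1049.563ms @ 12/7 + 524.781ms (6/7)
3. 1574.344ms @ 18/7 + 524.781ms (6/7)
4. 2099.125ms @ 24/7 + 524.781ms (6/7)
5. 2623.907ms @ 30/7 + 524.781ms (6/7)
6. 3148.688ms @ 36/7 + 524.781ms (6/7)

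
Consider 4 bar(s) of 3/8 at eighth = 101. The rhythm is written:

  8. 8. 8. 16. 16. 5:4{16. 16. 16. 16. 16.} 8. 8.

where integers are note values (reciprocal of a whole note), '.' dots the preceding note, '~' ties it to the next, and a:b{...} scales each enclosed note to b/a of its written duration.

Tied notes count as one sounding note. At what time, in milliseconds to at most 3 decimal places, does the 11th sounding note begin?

1. 0.0ms @ 0 + 891.089ms (3/2)
2. 891.089ms @ 3/2 + 891.089ms (3/2)
3. 1782.178ms @ 3 + 891.089ms (3/2)
4. 2673.267ms @ 9/2 + 445.545ms (3/4)
5. 3118.812ms @ 21/4 + 445.545ms (3/4)
6. 3564.356ms @ 6 + 356.436ms (3/5)
7. 3920.792ms @ 33/5 + 356.436ms (3/5)
8. 4277.228ms @ 36/5 + 356.436ms (3/5)
9. 4633.663ms @ 39/5 + 356.436ms (3/5)
10. 4990.099ms @ 42/5 + 356.436ms (3/5)
11. 5346.535ms @ 9 + 891.089ms (3/2)
12. 6237.624ms @ 21/2 + 891.089ms (3/2)

note 11 onset = 9b = 5346.535ms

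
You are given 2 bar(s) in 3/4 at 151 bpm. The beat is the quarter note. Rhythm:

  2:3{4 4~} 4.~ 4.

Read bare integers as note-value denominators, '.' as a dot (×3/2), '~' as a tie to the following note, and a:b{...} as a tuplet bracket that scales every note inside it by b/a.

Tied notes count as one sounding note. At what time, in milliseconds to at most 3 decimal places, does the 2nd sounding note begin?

note 2 onset = 3/2b = 596.026ms

1. 0.0ms @ 0 + 596.026ms (3/2)
2. 596.026ms @ 3/2 + 1788.079ms (9/2)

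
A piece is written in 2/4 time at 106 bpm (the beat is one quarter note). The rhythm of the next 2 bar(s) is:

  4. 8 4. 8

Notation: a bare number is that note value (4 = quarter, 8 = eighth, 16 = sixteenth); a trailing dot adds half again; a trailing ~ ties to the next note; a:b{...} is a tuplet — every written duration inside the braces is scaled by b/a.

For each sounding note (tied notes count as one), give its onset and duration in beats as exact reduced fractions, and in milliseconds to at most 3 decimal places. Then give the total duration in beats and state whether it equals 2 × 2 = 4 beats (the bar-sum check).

1) 0.0ms=0b +849.057ms=3/2b
2) 849.057ms=3/2b +283.019ms=1/2b
3) 1132.075ms=2b +849.057ms=3/2b
4) 1981.132ms=7/2b +283.019ms=1/2b
Σ=4b of 4 (106bpm 2/4) — PASS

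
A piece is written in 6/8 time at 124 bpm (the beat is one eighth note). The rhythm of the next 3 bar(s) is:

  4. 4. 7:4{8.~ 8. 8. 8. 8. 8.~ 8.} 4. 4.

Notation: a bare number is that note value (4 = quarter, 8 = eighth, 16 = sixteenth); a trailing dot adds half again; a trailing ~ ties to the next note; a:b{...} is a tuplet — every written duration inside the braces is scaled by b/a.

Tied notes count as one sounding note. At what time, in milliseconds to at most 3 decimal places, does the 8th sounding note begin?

note 8 onset = 12b = 5806.452ms

1. 0.0ms @ 0 + 1451.613ms (3)
2. 1451.613ms @ 3 + 1451.613ms (3)
3. 2903.226ms @ 6 + 829.493ms (12/7)
4. 3732.719ms @ 54/7 + 414.747ms (6/7)
5. 4147.465ms @ 60/7 + 414.747ms (6/7)
6. 4562.212ms @ 66/7 + 414.747ms (6/7)
7. 4976.959ms @ 72/7 + 829.493ms (12/7)
8. 5806.452ms @ 12 + 1451.613ms (3)
9. 7258.065ms @ 15 + 1451.613ms (3)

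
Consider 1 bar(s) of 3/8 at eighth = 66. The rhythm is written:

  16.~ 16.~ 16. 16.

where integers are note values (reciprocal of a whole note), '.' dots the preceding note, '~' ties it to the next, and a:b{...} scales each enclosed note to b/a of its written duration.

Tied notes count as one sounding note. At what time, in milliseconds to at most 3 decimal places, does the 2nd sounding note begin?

note 2 onset = 9/4b = 2045.455ms

1. 0.0ms @ 0 + 2045.455ms (9/4)
2. 2045.455ms @ 9/4 + 681.818ms (3/4)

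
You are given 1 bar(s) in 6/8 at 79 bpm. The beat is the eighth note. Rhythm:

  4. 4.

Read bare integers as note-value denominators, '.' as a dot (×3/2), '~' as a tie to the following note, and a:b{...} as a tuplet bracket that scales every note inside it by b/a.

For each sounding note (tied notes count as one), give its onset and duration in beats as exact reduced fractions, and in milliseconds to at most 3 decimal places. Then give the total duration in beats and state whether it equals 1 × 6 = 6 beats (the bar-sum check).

1) 0.0ms=0b +2278.481ms=3b
2) 2278.481ms=3b +2278.481ms=3b
Σ=6b of 6 (79bpm 6/8) — PASS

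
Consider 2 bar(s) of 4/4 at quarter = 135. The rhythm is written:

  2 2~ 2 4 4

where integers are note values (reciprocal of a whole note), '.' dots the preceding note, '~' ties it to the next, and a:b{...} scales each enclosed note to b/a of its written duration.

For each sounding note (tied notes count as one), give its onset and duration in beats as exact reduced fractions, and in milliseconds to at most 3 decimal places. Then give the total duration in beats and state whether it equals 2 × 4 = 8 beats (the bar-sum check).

1) 0.0ms=0b +888.889ms=2b
2) 888.889ms=2b +1777.778ms=4b
3) 2666.667ms=6b +444.444ms=1b
4) 3111.111ms=7b +444.444ms=1b
Σ=8b of 8 (135bpm 4/4) — PASS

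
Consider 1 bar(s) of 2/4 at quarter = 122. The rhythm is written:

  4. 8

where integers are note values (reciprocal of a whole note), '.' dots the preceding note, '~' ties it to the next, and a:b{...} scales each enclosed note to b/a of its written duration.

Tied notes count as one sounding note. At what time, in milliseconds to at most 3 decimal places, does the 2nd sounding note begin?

note 2 onset = 3/2b = 737.705ms

1. 0.0ms @ 0 + 737.705ms (3/2)
2. 737.705ms @ 3/2 + 245.902ms (1/2)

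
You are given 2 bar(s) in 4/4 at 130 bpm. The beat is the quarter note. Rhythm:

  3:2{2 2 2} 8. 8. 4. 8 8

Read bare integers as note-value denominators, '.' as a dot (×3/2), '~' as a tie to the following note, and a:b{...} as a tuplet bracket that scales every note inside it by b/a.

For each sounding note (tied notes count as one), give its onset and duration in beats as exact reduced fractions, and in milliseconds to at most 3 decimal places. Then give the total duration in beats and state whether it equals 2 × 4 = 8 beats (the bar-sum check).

1) 0.0ms=0b +615.385ms=4/3b
2) 615.385ms=4/3b +615.385ms=4/3b
3) 1230.769ms=8/3b +615.385ms=4/3b
4) 1846.154ms=4b +346.154ms=3/4b
5) 2192.308ms=19/4b +346.154ms=3/4b
6) 2538.462ms=11/2b +692.308ms=3/2b
7) 3230.769ms=7b +230.769ms=1/2b
8) 3461.538ms=15/2b +230.769ms=1/2b
Σ=8b of 8 (130bpm 4/4) — PASS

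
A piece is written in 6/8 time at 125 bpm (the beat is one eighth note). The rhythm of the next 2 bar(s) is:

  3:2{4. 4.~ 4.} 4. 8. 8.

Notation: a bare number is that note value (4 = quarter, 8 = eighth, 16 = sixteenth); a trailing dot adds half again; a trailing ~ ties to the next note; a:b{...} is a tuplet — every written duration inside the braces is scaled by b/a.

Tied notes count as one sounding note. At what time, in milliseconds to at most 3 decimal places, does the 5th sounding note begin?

note 5 onset = 21/2b = 5040.0ms

1. 0.0ms @ 0 + 960.0ms (2)
2. 960.0ms @ 2 + 1920.0ms (4)
3. 2880.0ms @ 6 + 1440.0ms (3)
4. 4320.0ms @ 9 + 720.0ms (3/2)
5. 5040.0ms @ 21/2 + 720.0ms (3/2)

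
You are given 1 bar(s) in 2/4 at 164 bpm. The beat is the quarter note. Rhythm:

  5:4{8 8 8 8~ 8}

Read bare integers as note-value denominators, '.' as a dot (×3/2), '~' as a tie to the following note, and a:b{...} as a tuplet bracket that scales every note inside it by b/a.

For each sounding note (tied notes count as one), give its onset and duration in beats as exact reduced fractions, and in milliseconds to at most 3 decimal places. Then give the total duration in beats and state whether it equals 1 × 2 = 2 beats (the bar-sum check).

1) 0.0ms=0b +146.341ms=2/5b
2) 146.341ms=2/5b +146.341ms=2/5b
3) 292.683ms=4/5b +146.341ms=2/5b
4) 439.024ms=6/5b +292.683ms=4/5b
Σ=2b of 2 (164bpm 2/4) — PASS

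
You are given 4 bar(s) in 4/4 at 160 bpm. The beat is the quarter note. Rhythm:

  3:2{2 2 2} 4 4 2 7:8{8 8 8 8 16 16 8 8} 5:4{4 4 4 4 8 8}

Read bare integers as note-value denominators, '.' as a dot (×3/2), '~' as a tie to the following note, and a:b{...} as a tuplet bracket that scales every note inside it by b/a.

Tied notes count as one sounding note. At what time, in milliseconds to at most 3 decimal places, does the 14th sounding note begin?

1. 0.0ms @ 0 + 500.0ms (4/3)
2. 500.0ms @ 4/3 + 500.0ms (4/3)
3. 1000.0ms @ 8/3 + 500.0ms (4/3)
4. 1500.0ms @ 4 + 375.0ms (1)
5. 1875.0ms @ 5 + 375.0ms (1)
6. 2250.0ms @ 6 + 750.0ms (2)
7. 3000.0ms @ 8 + 214.286ms (4/7)
8. 3214.286ms @ 60/7 + 214.286ms (4/7)
9. 3428.571ms @ 64/7 + 214.286ms (4/7)
10. 3642.857ms @ 68/7 + 214.286ms (4/7)
11. 3857.143ms @ 72/7 + 107.143ms (2/7)
12. 3964.286ms @ 74/7 + 107.143ms (2/7)
13. 4071.429ms @ 76/7 + 214.286ms (4/7)
14. 4285.714ms @ 80/7 + 214.286ms (4/7)
15. 4500.0ms @ 12 + 300.0ms (4/5)
16. 4800.0ms @ 64/5 + 300.0ms (4/5)
17. 5100.0ms @ 68/5 + 300.0ms (4/5)
18. 5400.0ms @ 72/5 + 300.0ms (4/5)
19. 5700.0ms @ 76/5 + 150.0ms (2/5)
20. 5850.0ms @ 78/5 + 150.0ms (2/5)

note 14 onset = 80/7b = 4285.714ms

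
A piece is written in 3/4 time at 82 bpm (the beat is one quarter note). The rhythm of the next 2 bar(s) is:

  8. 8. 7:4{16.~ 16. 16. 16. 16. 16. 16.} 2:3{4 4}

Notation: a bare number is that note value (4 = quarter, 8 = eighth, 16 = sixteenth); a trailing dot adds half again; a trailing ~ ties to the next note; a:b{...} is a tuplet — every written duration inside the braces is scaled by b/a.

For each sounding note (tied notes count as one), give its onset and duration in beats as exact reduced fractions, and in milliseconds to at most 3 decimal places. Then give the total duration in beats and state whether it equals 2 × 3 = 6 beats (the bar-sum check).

1) 0.0ms=0b +548.78ms=3/4b
2) 548.78ms=3/4b +548.78ms=3/4b
3) 1097.561ms=3/2b +313.589ms=3/7b
4) 1411.15ms=27/14b +156.794ms=3/14b
5) 1567.944ms=15/7b +156.794ms=3/14b
6) 1724.739ms=33/14b +156.794ms=3/14b
7) 1881.533ms=18/7b +156.794ms=3/14b
8) 2038.328ms=39/14b +156.794ms=3/14b
9) 2195.122ms=3b +1097.561ms=3/2b
10) 3292.683ms=9/2b +1097.561ms=3/2b
Σ=6b of 6 (82bpm 3/4) — PASS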